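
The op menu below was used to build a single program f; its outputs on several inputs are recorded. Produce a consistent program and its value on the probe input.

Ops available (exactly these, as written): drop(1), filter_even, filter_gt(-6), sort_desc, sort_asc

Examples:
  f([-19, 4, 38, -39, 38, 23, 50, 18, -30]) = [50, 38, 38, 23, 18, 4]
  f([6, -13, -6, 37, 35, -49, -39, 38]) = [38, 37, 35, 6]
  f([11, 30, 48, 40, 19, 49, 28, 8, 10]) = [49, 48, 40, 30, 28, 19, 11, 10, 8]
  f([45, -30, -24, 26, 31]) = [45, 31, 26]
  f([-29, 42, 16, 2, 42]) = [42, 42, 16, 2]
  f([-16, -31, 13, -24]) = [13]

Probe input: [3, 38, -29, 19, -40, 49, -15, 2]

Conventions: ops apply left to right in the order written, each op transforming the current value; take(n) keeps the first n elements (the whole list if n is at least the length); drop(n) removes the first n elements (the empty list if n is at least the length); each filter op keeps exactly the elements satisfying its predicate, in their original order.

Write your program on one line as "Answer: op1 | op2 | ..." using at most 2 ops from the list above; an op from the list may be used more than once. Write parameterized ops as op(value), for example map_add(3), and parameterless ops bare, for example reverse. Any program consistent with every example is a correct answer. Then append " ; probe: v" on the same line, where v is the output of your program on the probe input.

sort_desc | filter_gt(-6) ; probe: [49, 38, 19, 3, 2]

Check, running the answer program on each example:
  [-19, 4, 38, -39, 38, 23, 50, 18, -30] -> [50, 38, 38, 23, 18, 4, -19, -30, -39] -> [50, 38, 38, 23, 18, 4]
  [6, -13, -6, 37, 35, -49, -39, 38] -> [38, 37, 35, 6, -6, -13, -39, -49] -> [38, 37, 35, 6]
  [11, 30, 48, 40, 19, 49, 28, 8, 10] -> [49, 48, 40, 30, 28, 19, 11, 10, 8] -> [49, 48, 40, 30, 28, 19, 11, 10, 8]
  [45, -30, -24, 26, 31] -> [45, 31, 26, -24, -30] -> [45, 31, 26]
  [-29, 42, 16, 2, 42] -> [42, 42, 16, 2, -29] -> [42, 42, 16, 2]
  [-16, -31, 13, -24] -> [13, -16, -24, -31] -> [13]
  probe: [3, 38, -29, 19, -40, 49, -15, 2] -> [49, 38, 19, 3, 2, -15, -29, -40] -> [49, 38, 19, 3, 2]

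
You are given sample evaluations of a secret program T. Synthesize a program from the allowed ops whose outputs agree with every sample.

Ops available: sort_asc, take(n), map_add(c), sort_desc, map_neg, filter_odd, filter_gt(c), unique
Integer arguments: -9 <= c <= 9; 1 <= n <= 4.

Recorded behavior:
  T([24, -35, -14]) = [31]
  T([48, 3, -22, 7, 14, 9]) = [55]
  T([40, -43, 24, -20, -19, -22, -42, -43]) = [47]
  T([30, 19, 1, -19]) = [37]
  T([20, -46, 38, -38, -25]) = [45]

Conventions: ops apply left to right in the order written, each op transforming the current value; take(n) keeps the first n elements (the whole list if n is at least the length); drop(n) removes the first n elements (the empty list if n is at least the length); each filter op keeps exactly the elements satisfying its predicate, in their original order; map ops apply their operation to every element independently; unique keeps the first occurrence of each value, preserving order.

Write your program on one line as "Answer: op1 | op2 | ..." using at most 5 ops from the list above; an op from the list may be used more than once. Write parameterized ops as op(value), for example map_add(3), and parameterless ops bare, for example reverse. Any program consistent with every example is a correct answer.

unique | sort_desc | take(1) | map_add(7)

Check, running the answer program on each example:
  [24, -35, -14] -> [24, -35, -14] -> [24, -14, -35] -> [24] -> [31]
  [48, 3, -22, 7, 14, 9] -> [48, 3, -22, 7, 14, 9] -> [48, 14, 9, 7, 3, -22] -> [48] -> [55]
  [40, -43, 24, -20, -19, -22, -42, -43] -> [40, -43, 24, -20, -19, -22, -42] -> [40, 24, -19, -20, -22, -42, -43] -> [40] -> [47]
  [30, 19, 1, -19] -> [30, 19, 1, -19] -> [30, 19, 1, -19] -> [30] -> [37]
  [20, -46, 38, -38, -25] -> [20, -46, 38, -38, -25] -> [38, 20, -25, -38, -46] -> [38] -> [45]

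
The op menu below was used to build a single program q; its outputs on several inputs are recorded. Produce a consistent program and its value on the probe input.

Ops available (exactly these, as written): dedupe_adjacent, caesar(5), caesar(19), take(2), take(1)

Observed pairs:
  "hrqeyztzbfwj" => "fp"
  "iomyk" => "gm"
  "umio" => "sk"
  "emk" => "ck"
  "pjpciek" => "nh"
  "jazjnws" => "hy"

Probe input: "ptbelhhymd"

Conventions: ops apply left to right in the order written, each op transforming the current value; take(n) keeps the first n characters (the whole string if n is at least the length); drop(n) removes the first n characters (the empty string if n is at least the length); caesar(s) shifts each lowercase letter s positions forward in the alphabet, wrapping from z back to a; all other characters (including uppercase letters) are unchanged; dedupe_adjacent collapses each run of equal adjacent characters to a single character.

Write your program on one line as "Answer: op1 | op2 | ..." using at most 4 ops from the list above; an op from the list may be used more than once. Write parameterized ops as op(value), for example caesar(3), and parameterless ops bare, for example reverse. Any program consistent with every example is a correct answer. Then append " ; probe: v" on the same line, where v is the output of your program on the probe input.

caesar(5) | caesar(19) | take(2) ; probe: "nr"

Check, running the answer program on each example:
  "hrqeyztzbfwj" -> "mwvjdeyegkbo" -> "fpocwxrxzduh" -> "fp"
  "iomyk" -> "ntrdp" -> "gmkwi" -> "gm"
  "umio" -> "zrnt" -> "skgm" -> "sk"
  "emk" -> "jrp" -> "cki" -> "ck"
  "pjpciek" -> "uouhnjp" -> "nhnagci" -> "nh"
  "jazjnws" -> "ofeosbx" -> "hyxhluq" -> "hy"
  probe: "ptbelhhymd" -> "uygjqmmdri" -> "nrzcjffwkb" -> "nr"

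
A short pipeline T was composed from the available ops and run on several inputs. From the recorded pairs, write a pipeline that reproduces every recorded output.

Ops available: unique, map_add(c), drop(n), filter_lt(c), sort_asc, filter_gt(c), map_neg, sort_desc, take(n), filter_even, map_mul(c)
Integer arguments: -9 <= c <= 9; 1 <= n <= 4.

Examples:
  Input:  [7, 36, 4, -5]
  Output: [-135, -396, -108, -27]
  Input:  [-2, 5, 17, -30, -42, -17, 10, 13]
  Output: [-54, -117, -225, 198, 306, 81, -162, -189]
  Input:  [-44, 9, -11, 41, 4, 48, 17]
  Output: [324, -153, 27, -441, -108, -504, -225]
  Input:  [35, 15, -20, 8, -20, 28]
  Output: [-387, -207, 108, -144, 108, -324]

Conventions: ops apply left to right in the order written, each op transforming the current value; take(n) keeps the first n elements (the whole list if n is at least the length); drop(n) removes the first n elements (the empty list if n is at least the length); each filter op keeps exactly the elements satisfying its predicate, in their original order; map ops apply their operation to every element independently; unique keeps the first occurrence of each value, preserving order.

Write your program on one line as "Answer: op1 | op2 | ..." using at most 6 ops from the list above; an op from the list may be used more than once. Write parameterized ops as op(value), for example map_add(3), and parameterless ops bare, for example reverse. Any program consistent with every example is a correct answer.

map_neg | map_add(-8) | map_neg | map_mul(9) | map_neg

Check, running the answer program on each example:
  [7, 36, 4, -5] -> [-7, -36, -4, 5] -> [-15, -44, -12, -3] -> [15, 44, 12, 3] -> [135, 396, 108, 27] -> [-135, -396, -108, -27]
  [-2, 5, 17, -30, -42, -17, 10, 13] -> [2, -5, -17, 30, 42, 17, -10, -13] -> [-6, -13, -25, 22, 34, 9, -18, -21] -> [6, 13, 25, -22, -34, -9, 18, 21] -> [54, 117, 225, -198, -306, -81, 162, 189] -> [-54, -117, -225, 198, 306, 81, -162, -189]
  [-44, 9, -11, 41, 4, 48, 17] -> [44, -9, 11, -41, -4, -48, -17] -> [36, -17, 3, -49, -12, -56, -25] -> [-36, 17, -3, 49, 12, 56, 25] -> [-324, 153, -27, 441, 108, 504, 225] -> [324, -153, 27, -441, -108, -504, -225]
  [35, 15, -20, 8, -20, 28] -> [-35, -15, 20, -8, 20, -28] -> [-43, -23, 12, -16, 12, -36] -> [43, 23, -12, 16, -12, 36] -> [387, 207, -108, 144, -108, 324] -> [-387, -207, 108, -144, 108, -324]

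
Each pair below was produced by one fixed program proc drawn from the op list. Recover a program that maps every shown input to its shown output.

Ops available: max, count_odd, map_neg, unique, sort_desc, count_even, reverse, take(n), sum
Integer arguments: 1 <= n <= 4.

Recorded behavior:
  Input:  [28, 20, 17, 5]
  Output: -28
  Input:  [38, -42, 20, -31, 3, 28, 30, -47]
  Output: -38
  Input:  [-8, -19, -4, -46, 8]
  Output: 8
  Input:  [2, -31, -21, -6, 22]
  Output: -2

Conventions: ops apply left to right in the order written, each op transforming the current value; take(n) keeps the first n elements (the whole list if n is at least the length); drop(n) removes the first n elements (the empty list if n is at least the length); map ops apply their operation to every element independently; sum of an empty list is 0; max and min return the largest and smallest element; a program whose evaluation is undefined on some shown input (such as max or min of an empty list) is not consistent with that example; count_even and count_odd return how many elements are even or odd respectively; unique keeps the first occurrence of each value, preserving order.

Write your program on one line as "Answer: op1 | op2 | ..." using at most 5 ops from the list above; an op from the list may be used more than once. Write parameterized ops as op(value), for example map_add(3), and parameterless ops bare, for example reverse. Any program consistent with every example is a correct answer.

map_neg | take(3) | take(1) | sum

Check, running the answer program on each example:
  [28, 20, 17, 5] -> [-28, -20, -17, -5] -> [-28, -20, -17] -> [-28] -> -28
  [38, -42, 20, -31, 3, 28, 30, -47] -> [-38, 42, -20, 31, -3, -28, -30, 47] -> [-38, 42, -20] -> [-38] -> -38
  [-8, -19, -4, -46, 8] -> [8, 19, 4, 46, -8] -> [8, 19, 4] -> [8] -> 8
  [2, -31, -21, -6, 22] -> [-2, 31, 21, 6, -22] -> [-2, 31, 21] -> [-2] -> -2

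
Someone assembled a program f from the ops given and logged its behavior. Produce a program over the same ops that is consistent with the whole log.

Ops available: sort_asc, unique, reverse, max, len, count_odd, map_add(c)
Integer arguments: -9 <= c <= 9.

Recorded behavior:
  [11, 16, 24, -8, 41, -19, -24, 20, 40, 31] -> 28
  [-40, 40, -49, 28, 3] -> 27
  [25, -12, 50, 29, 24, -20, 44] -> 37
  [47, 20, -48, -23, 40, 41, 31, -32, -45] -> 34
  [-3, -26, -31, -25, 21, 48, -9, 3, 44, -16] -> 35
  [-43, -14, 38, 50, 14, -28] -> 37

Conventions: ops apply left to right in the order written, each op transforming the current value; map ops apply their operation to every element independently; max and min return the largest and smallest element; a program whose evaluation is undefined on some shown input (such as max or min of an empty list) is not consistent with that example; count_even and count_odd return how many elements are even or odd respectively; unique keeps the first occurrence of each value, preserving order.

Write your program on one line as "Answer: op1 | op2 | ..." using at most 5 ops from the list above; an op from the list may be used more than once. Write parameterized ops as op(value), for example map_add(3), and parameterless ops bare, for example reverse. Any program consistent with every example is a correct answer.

map_add(-6) | sort_asc | map_add(-7) | max

Check, running the answer program on each example:
  [11, 16, 24, -8, 41, -19, -24, 20, 40, 31] -> [5, 10, 18, -14, 35, -25, -30, 14, 34, 25] -> [-30, -25, -14, 5, 10, 14, 18, 25, 34, 35] -> [-37, -32, -21, -2, 3, 7, 11, 18, 27, 28] -> 28
  [-40, 40, -49, 28, 3] -> [-46, 34, -55, 22, -3] -> [-55, -46, -3, 22, 34] -> [-62, -53, -10, 15, 27] -> 27
  [25, -12, 50, 29, 24, -20, 44] -> [19, -18, 44, 23, 18, -26, 38] -> [-26, -18, 18, 19, 23, 38, 44] -> [-33, -25, 11, 12, 16, 31, 37] -> 37
  [47, 20, -48, -23, 40, 41, 31, -32, -45] -> [41, 14, -54, -29, 34, 35, 25, -38, -51] -> [-54, -51, -38, -29, 14, 25, 34, 35, 41] -> [-61, -58, -45, -36, 7, 18, 27, 28, 34] -> 34
  [-3, -26, -31, -25, 21, 48, -9, 3, 44, -16] -> [-9, -32, -37, -31, 15, 42, -15, -3, 38, -22] -> [-37, -32, -31, -22, -15, -9, -3, 15, 38, 42] -> [-44, -39, -38, -29, -22, -16, -10, 8, 31, 35] -> 35
  [-43, -14, 38, 50, 14, -28] -> [-49, -20, 32, 44, 8, -34] -> [-49, -34, -20, 8, 32, 44] -> [-56, -41, -27, 1, 25, 37] -> 37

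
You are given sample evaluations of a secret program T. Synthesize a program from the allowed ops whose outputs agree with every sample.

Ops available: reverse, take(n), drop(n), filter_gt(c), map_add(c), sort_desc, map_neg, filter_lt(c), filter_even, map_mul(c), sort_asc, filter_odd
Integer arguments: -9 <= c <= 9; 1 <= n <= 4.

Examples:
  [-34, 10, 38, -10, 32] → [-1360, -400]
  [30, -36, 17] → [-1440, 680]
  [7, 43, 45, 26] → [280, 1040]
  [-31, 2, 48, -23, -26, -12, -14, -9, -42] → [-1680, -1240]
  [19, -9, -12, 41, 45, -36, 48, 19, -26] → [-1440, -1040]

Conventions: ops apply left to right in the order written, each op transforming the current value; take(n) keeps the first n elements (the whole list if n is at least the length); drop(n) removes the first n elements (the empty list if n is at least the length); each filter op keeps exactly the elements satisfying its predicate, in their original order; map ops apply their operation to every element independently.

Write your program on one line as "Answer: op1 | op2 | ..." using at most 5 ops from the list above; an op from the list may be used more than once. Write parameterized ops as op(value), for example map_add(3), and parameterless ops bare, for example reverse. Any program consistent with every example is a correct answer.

sort_asc | map_mul(-5) | take(2) | map_mul(-8)

Check, running the answer program on each example:
  [-34, 10, 38, -10, 32] -> [-34, -10, 10, 32, 38] -> [170, 50, -50, -160, -190] -> [170, 50] -> [-1360, -400]
  [30, -36, 17] -> [-36, 17, 30] -> [180, -85, -150] -> [180, -85] -> [-1440, 680]
  [7, 43, 45, 26] -> [7, 26, 43, 45] -> [-35, -130, -215, -225] -> [-35, -130] -> [280, 1040]
  [-31, 2, 48, -23, -26, -12, -14, -9, -42] -> [-42, -31, -26, -23, -14, -12, -9, 2, 48] -> [210, 155, 130, 115, 70, 60, 45, -10, -240] -> [210, 155] -> [-1680, -1240]
  [19, -9, -12, 41, 45, -36, 48, 19, -26] -> [-36, -26, -12, -9, 19, 19, 41, 45, 48] -> [180, 130, 60, 45, -95, -95, -205, -225, -240] -> [180, 130] -> [-1440, -1040]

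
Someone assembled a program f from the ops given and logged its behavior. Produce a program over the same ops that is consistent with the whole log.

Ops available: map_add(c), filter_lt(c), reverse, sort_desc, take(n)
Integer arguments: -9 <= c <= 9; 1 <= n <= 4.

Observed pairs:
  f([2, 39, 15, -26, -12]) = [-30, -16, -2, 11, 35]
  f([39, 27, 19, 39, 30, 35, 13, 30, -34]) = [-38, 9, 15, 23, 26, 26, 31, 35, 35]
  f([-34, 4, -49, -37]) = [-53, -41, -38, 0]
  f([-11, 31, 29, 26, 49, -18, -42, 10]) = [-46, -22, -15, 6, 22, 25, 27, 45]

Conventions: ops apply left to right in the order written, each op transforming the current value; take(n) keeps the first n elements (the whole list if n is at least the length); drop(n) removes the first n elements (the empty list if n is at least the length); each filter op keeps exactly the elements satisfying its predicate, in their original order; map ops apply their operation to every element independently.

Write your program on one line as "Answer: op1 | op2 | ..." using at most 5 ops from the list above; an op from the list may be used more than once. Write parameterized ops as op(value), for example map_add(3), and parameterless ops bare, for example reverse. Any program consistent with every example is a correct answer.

map_add(-5) | reverse | sort_desc | reverse | map_add(1)

Check, running the answer program on each example:
  [2, 39, 15, -26, -12] -> [-3, 34, 10, -31, -17] -> [-17, -31, 10, 34, -3] -> [34, 10, -3, -17, -31] -> [-31, -17, -3, 10, 34] -> [-30, -16, -2, 11, 35]
  [39, 27, 19, 39, 30, 35, 13, 30, -34] -> [34, 22, 14, 34, 25, 30, 8, 25, -39] -> [-39, 25, 8, 30, 25, 34, 14, 22, 34] -> [34, 34, 30, 25, 25, 22, 14, 8, -39] -> [-39, 8, 14, 22, 25, 25, 30, 34, 34] -> [-38, 9, 15, 23, 26, 26, 31, 35, 35]
  [-34, 4, -49, -37] -> [-39, -1, -54, -42] -> [-42, -54, -1, -39] -> [-1, -39, -42, -54] -> [-54, -42, -39, -1] -> [-53, -41, -38, 0]
  [-11, 31, 29, 26, 49, -18, -42, 10] -> [-16, 26, 24, 21, 44, -23, -47, 5] -> [5, -47, -23, 44, 21, 24, 26, -16] -> [44, 26, 24, 21, 5, -16, -23, -47] -> [-47, -23, -16, 5, 21, 24, 26, 44] -> [-46, -22, -15, 6, 22, 25, 27, 45]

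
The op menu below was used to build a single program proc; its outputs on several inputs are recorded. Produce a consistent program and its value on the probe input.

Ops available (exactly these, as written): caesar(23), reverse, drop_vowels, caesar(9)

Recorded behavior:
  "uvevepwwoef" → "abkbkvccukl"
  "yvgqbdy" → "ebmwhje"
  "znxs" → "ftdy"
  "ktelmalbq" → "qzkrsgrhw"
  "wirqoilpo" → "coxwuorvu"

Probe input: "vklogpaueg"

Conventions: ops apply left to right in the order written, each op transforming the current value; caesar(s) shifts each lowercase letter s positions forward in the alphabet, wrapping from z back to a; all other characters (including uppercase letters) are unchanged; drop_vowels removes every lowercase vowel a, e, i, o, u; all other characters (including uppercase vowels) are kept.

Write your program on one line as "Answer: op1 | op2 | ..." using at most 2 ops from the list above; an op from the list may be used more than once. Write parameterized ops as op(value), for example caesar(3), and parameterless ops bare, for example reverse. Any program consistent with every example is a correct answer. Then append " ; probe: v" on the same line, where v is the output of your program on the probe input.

caesar(23) | caesar(9) ; probe: "bqrumvgakm"

Check, running the answer program on each example:
  "uvevepwwoef" -> "rsbsbmttlbc" -> "abkbkvccukl"
  "yvgqbdy" -> "vsdnyav" -> "ebmwhje"
  "znxs" -> "wkup" -> "ftdy"
  "ktelmalbq" -> "hqbijxiyn" -> "qzkrsgrhw"
  "wirqoilpo" -> "tfonlfiml" -> "coxwuorvu"
  probe: "vklogpaueg" -> "shildmxrbd" -> "bqrumvgakm"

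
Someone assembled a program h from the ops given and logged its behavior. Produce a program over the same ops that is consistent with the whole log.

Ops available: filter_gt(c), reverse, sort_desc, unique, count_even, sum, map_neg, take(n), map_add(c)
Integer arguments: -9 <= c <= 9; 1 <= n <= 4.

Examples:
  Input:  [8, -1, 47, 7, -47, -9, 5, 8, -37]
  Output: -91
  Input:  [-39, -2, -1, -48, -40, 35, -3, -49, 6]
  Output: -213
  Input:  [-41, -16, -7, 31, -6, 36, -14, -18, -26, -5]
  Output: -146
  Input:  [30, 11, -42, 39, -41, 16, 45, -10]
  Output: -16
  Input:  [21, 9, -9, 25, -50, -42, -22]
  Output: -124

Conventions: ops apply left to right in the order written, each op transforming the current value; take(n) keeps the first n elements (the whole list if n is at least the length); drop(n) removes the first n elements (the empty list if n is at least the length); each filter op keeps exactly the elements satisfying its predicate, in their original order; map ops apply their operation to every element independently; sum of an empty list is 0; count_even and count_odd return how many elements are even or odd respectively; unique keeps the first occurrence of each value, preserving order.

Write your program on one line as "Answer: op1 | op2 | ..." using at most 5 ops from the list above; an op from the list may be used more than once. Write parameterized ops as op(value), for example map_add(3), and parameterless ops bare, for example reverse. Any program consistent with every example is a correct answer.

sort_desc | map_add(-9) | map_add(1) | sum

Check, running the answer program on each example:
  [8, -1, 47, 7, -47, -9, 5, 8, -37] -> [47, 8, 8, 7, 5, -1, -9, -37, -47] -> [38, -1, -1, -2, -4, -10, -18, -46, -56] -> [39, 0, 0, -1, -3, -9, -17, -45, -55] -> -91
  [-39, -2, -1, -48, -40, 35, -3, -49, 6] -> [35, 6, -1, -2, -3, -39, -40, -48, -49] -> [26, -3, -10, -11, -12, -48, -49, -57, -58] -> [27, -2, -9, -10, -11, -47, -48, -56, -57] -> -213
  [-41, -16, -7, 31, -6, 36, -14, -18, -26, -5] -> [36, 31, -5, -6, -7, -14, -16, -18, -26, -41] -> [27, 22, -14, -15, -16, -23, -25, -27, -35, -50] -> [28, 23, -13, -14, -15, -22, -24, -26, -34, -49] -> -146
  [30, 11, -42, 39, -41, 16, 45, -10] -> [45, 39, 30, 16, 11, -10, -41, -42] -> [36, 30, 21, 7, 2, -19, -50, -51] -> [37, 31, 22, 8, 3, -18, -49, -50] -> -16
  [21, 9, -9, 25, -50, -42, -22] -> [25, 21, 9, -9, -22, -42, -50] -> [16, 12, 0, -18, -31, -51, -59] -> [17, 13, 1, -17, -30, -50, -58] -> -124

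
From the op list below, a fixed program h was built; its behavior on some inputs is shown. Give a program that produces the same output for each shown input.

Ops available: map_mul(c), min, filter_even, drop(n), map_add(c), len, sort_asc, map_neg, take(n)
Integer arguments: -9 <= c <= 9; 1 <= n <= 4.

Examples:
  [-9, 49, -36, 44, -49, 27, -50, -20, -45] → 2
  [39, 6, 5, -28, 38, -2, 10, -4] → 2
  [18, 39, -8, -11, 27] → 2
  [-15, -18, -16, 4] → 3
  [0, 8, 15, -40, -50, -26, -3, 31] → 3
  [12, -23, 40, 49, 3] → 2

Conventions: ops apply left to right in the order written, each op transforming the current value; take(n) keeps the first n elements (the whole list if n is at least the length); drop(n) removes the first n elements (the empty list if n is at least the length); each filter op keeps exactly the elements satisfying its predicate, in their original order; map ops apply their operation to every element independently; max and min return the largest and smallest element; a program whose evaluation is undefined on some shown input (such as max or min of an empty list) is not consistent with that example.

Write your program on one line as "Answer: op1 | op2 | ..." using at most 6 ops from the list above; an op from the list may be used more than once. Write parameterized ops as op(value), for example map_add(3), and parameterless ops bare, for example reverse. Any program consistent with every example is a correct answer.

map_neg | take(4) | filter_even | map_neg | len

Check, running the answer program on each example:
  [-9, 49, -36, 44, -49, 27, -50, -20, -45] -> [9, -49, 36, -44, 49, -27, 50, 20, 45] -> [9, -49, 36, -44] -> [36, -44] -> [-36, 44] -> 2
  [39, 6, 5, -28, 38, -2, 10, -4] -> [-39, -6, -5, 28, -38, 2, -10, 4] -> [-39, -6, -5, 28] -> [-6, 28] -> [6, -28] -> 2
  [18, 39, -8, -11, 27] -> [-18, -39, 8, 11, -27] -> [-18, -39, 8, 11] -> [-18, 8] -> [18, -8] -> 2
  [-15, -18, -16, 4] -> [15, 18, 16, -4] -> [15, 18, 16, -4] -> [18, 16, -4] -> [-18, -16, 4] -> 3
  [0, 8, 15, -40, -50, -26, -3, 31] -> [0, -8, -15, 40, 50, 26, 3, -31] -> [0, -8, -15, 40] -> [0, -8, 40] -> [0, 8, -40] -> 3
  [12, -23, 40, 49, 3] -> [-12, 23, -40, -49, -3] -> [-12, 23, -40, -49] -> [-12, -40] -> [12, 40] -> 2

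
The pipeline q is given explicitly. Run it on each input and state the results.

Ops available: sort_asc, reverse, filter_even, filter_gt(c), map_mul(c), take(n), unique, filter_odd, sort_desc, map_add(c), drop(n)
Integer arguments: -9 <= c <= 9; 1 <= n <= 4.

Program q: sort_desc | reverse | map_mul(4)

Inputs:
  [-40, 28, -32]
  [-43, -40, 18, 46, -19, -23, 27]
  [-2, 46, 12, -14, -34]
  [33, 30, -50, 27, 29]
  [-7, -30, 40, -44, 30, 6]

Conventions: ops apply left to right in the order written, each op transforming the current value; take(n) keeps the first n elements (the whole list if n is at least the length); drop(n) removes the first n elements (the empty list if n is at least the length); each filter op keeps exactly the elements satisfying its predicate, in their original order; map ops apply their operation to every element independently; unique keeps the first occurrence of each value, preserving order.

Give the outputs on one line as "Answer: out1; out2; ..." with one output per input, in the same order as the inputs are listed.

[-160, -128, 112]; [-172, -160, -92, -76, 72, 108, 184]; [-136, -56, -8, 48, 184]; [-200, 108, 116, 120, 132]; [-176, -120, -28, 24, 120, 160]

Execution, op by op:
  [-40, 28, -32] -> [28, -32, -40] -> [-40, -32, 28] -> [-160, -128, 112]
  [-43, -40, 18, 46, -19, -23, 27] -> [46, 27, 18, -19, -23, -40, -43] -> [-43, -40, -23, -19, 18, 27, 46] -> [-172, -160, -92, -76, 72, 108, 184]
  [-2, 46, 12, -14, -34] -> [46, 12, -2, -14, -34] -> [-34, -14, -2, 12, 46] -> [-136, -56, -8, 48, 184]
  [33, 30, -50, 27, 29] -> [33, 30, 29, 27, -50] -> [-50, 27, 29, 30, 33] -> [-200, 108, 116, 120, 132]
  [-7, -30, 40, -44, 30, 6] -> [40, 30, 6, -7, -30, -44] -> [-44, -30, -7, 6, 30, 40] -> [-176, -120, -28, 24, 120, 160]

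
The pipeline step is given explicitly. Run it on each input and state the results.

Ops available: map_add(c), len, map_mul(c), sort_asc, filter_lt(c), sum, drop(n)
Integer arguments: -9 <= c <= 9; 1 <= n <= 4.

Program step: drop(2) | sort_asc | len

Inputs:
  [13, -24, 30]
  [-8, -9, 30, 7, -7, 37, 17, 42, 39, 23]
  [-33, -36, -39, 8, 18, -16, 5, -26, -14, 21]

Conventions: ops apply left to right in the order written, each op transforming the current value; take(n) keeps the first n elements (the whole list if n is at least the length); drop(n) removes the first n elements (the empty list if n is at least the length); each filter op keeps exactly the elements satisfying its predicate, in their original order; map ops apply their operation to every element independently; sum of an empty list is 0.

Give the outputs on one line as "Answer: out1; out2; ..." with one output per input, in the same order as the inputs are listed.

Execution, op by op:
  [13, -24, 30] -> [30] -> [30] -> 1
  [-8, -9, 30, 7, -7, 37, 17, 42, 39, 23] -> [30, 7, -7, 37, 17, 42, 39, 23] -> [-7, 7, 17, 23, 30, 37, 39, 42] -> 8
  [-33, -36, -39, 8, 18, -16, 5, -26, -14, 21] -> [-39, 8, 18, -16, 5, -26, -14, 21] -> [-39, -26, -16, -14, 5, 8, 18, 21] -> 8

1; 8; 8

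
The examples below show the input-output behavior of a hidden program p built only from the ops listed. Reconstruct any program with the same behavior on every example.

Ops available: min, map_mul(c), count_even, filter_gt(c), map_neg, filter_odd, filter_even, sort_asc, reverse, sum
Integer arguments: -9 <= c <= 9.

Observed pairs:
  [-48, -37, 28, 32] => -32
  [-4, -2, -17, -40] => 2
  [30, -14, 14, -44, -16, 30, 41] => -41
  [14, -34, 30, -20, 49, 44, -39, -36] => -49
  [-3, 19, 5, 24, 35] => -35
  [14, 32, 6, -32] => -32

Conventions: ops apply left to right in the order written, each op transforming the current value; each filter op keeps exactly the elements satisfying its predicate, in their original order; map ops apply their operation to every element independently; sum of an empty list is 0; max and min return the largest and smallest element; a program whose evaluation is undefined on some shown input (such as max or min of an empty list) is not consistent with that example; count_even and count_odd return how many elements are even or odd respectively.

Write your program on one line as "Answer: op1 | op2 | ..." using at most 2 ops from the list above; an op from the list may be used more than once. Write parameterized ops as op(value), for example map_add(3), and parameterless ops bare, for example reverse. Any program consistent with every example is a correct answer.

map_neg | min

Check, running the answer program on each example:
  [-48, -37, 28, 32] -> [48, 37, -28, -32] -> -32
  [-4, -2, -17, -40] -> [4, 2, 17, 40] -> 2
  [30, -14, 14, -44, -16, 30, 41] -> [-30, 14, -14, 44, 16, -30, -41] -> -41
  [14, -34, 30, -20, 49, 44, -39, -36] -> [-14, 34, -30, 20, -49, -44, 39, 36] -> -49
  [-3, 19, 5, 24, 35] -> [3, -19, -5, -24, -35] -> -35
  [14, 32, 6, -32] -> [-14, -32, -6, 32] -> -32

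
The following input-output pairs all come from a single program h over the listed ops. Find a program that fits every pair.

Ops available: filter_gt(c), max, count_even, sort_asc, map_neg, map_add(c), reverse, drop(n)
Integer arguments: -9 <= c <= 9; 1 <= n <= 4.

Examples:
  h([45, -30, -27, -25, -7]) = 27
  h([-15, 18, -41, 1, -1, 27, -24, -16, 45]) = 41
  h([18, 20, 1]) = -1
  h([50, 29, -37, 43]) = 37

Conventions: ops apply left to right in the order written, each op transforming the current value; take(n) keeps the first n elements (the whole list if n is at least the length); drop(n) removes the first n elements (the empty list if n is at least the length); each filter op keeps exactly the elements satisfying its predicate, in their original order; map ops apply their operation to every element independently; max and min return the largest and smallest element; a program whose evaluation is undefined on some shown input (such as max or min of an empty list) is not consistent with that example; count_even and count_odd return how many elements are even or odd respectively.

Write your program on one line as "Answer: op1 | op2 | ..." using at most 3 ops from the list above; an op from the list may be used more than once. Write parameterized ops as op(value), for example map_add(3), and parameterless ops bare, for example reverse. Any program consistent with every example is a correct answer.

drop(2) | map_neg | max

Check, running the answer program on each example:
  [45, -30, -27, -25, -7] -> [-27, -25, -7] -> [27, 25, 7] -> 27
  [-15, 18, -41, 1, -1, 27, -24, -16, 45] -> [-41, 1, -1, 27, -24, -16, 45] -> [41, -1, 1, -27, 24, 16, -45] -> 41
  [18, 20, 1] -> [1] -> [-1] -> -1
  [50, 29, -37, 43] -> [-37, 43] -> [37, -43] -> 37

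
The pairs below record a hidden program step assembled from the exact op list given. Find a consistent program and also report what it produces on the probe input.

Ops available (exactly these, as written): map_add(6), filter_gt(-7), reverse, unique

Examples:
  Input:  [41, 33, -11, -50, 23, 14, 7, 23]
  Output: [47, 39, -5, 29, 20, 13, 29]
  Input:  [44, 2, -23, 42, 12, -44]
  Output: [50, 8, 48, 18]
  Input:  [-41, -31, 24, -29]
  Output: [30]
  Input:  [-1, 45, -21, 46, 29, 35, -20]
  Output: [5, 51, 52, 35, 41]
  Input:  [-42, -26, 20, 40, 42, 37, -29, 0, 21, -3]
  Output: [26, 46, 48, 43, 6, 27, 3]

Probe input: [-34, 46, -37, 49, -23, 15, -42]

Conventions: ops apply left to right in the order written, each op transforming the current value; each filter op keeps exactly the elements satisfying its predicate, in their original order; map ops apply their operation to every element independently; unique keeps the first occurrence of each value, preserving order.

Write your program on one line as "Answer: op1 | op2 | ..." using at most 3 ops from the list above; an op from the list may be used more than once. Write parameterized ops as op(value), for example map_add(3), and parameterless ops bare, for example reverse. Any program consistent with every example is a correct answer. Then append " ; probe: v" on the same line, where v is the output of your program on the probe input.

map_add(6) | filter_gt(-7) ; probe: [52, 55, 21]

Check, running the answer program on each example:
  [41, 33, -11, -50, 23, 14, 7, 23] -> [47, 39, -5, -44, 29, 20, 13, 29] -> [47, 39, -5, 29, 20, 13, 29]
  [44, 2, -23, 42, 12, -44] -> [50, 8, -17, 48, 18, -38] -> [50, 8, 48, 18]
  [-41, -31, 24, -29] -> [-35, -25, 30, -23] -> [30]
  [-1, 45, -21, 46, 29, 35, -20] -> [5, 51, -15, 52, 35, 41, -14] -> [5, 51, 52, 35, 41]
  [-42, -26, 20, 40, 42, 37, -29, 0, 21, -3] -> [-36, -20, 26, 46, 48, 43, -23, 6, 27, 3] -> [26, 46, 48, 43, 6, 27, 3]
  probe: [-34, 46, -37, 49, -23, 15, -42] -> [-28, 52, -31, 55, -17, 21, -36] -> [52, 55, 21]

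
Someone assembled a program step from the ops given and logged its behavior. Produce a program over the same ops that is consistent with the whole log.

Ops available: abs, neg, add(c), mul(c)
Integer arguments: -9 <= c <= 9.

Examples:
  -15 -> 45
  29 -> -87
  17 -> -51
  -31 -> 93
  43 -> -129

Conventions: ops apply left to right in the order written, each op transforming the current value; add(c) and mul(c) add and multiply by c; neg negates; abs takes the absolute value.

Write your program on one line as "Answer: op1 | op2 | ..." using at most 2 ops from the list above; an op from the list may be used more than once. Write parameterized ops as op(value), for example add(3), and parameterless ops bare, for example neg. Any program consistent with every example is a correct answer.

neg | mul(3)

Check, running the answer program on each example:
  -15 -> 15 -> 45
  29 -> -29 -> -87
  17 -> -17 -> -51
  -31 -> 31 -> 93
  43 -> -43 -> -129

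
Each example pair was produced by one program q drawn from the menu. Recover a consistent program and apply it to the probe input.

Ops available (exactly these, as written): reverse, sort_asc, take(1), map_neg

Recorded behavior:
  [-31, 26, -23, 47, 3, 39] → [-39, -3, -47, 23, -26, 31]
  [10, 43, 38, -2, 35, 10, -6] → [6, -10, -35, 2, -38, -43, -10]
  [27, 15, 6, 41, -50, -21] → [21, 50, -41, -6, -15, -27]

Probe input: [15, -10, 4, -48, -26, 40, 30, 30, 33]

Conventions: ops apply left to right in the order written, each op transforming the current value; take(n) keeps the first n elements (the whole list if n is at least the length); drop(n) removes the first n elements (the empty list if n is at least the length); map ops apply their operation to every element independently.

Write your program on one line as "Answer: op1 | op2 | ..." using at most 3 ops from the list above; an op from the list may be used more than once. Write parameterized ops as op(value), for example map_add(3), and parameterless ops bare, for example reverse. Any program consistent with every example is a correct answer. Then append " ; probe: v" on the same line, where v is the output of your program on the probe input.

map_neg | reverse ; probe: [-33, -30, -30, -40, 26, 48, -4, 10, -15]

Check, running the answer program on each example:
  [-31, 26, -23, 47, 3, 39] -> [31, -26, 23, -47, -3, -39] -> [-39, -3, -47, 23, -26, 31]
  [10, 43, 38, -2, 35, 10, -6] -> [-10, -43, -38, 2, -35, -10, 6] -> [6, -10, -35, 2, -38, -43, -10]
  [27, 15, 6, 41, -50, -21] -> [-27, -15, -6, -41, 50, 21] -> [21, 50, -41, -6, -15, -27]
  probe: [15, -10, 4, -48, -26, 40, 30, 30, 33] -> [-15, 10, -4, 48, 26, -40, -30, -30, -33] -> [-33, -30, -30, -40, 26, 48, -4, 10, -15]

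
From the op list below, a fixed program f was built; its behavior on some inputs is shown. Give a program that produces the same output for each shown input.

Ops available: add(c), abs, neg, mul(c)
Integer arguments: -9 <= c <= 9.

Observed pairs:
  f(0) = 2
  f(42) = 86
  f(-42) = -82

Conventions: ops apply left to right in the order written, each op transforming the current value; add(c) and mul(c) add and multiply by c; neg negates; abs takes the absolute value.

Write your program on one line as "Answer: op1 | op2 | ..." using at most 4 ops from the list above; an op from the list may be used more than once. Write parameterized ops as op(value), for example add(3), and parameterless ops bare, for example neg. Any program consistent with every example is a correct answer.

add(4) | add(3) | add(-6) | mul(2)

Check, running the answer program on each example:
  0 -> 4 -> 7 -> 1 -> 2
  42 -> 46 -> 49 -> 43 -> 86
  -42 -> -38 -> -35 -> -41 -> -82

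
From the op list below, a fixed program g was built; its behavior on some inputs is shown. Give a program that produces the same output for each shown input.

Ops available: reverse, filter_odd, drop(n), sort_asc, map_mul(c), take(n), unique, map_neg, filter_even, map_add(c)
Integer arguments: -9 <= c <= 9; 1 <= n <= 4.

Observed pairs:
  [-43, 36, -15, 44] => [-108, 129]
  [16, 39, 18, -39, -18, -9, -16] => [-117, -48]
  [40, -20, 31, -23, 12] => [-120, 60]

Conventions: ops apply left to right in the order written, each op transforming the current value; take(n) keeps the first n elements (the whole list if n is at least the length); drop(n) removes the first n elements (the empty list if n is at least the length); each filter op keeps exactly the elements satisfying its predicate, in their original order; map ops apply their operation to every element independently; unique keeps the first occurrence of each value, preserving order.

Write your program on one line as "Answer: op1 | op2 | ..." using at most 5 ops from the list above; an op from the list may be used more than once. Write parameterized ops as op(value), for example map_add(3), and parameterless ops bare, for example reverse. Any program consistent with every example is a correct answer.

map_mul(3) | take(2) | sort_asc | map_neg | reverse

Check, running the answer program on each example:
  [-43, 36, -15, 44] -> [-129, 108, -45, 132] -> [-129, 108] -> [-129, 108] -> [129, -108] -> [-108, 129]
  [16, 39, 18, -39, -18, -9, -16] -> [48, 117, 54, -117, -54, -27, -48] -> [48, 117] -> [48, 117] -> [-48, -117] -> [-117, -48]
  [40, -20, 31, -23, 12] -> [120, -60, 93, -69, 36] -> [120, -60] -> [-60, 120] -> [60, -120] -> [-120, 60]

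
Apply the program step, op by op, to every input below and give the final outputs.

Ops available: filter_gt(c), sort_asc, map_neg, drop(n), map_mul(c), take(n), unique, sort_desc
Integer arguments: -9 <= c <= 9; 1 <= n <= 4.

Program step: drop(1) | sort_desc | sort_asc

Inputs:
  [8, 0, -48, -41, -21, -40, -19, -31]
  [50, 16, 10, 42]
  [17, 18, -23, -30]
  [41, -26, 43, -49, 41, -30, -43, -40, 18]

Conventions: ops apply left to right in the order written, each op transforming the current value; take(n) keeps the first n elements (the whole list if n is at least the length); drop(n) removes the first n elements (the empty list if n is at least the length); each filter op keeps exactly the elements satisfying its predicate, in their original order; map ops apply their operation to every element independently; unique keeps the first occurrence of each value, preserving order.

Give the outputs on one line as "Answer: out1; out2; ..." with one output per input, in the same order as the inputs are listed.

Execution, op by op:
  [8, 0, -48, -41, -21, -40, -19, -31] -> [0, -48, -41, -21, -40, -19, -31] -> [0, -19, -21, -31, -40, -41, -48] -> [-48, -41, -40, -31, -21, -19, 0]
  [50, 16, 10, 42] -> [16, 10, 42] -> [42, 16, 10] -> [10, 16, 42]
  [17, 18, -23, -30] -> [18, -23, -30] -> [18, -23, -30] -> [-30, -23, 18]
  [41, -26, 43, -49, 41, -30, -43, -40, 18] -> [-26, 43, -49, 41, -30, -43, -40, 18] -> [43, 41, 18, -26, -30, -40, -43, -49] -> [-49, -43, -40, -30, -26, 18, 41, 43]

[-48, -41, -40, -31, -21, -19, 0]; [10, 16, 42]; [-30, -23, 18]; [-49, -43, -40, -30, -26, 18, 41, 43]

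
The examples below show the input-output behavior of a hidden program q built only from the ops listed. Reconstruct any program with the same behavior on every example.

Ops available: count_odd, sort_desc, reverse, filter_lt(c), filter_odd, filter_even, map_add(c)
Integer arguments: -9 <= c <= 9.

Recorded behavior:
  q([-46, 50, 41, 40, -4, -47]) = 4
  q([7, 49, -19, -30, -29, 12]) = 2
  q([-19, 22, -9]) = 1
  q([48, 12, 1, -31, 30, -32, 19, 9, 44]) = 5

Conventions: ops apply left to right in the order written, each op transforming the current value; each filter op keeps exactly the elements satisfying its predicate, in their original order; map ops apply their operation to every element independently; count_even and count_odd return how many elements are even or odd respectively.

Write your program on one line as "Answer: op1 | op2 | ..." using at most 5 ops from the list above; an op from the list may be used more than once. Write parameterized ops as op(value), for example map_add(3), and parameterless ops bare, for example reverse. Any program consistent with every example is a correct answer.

reverse | map_add(-6) | map_add(-1) | reverse | count_odd

Check, running the answer program on each example:
  [-46, 50, 41, 40, -4, -47] -> [-47, -4, 40, 41, 50, -46] -> [-53, -10, 34, 35, 44, -52] -> [-54, -11, 33, 34, 43, -53] -> [-53, 43, 34, 33, -11, -54] -> 4
  [7, 49, -19, -30, -29, 12] -> [12, -29, -30, -19, 49, 7] -> [6, -35, -36, -25, 43, 1] -> [5, -36, -37, -26, 42, 0] -> [0, 42, -26, -37, -36, 5] -> 2
  [-19, 22, -9] -> [-9, 22, -19] -> [-15, 16, -25] -> [-16, 15, -26] -> [-26, 15, -16] -> 1
  [48, 12, 1, -31, 30, -32, 19, 9, 44] -> [44, 9, 19, -32, 30, -31, 1, 12, 48] -> [38, 3, 13, -38, 24, -37, -5, 6, 42] -> [37, 2, 12, -39, 23, -38, -6, 5, 41] -> [41, 5, -6, -38, 23, -39, 12, 2, 37] -> 5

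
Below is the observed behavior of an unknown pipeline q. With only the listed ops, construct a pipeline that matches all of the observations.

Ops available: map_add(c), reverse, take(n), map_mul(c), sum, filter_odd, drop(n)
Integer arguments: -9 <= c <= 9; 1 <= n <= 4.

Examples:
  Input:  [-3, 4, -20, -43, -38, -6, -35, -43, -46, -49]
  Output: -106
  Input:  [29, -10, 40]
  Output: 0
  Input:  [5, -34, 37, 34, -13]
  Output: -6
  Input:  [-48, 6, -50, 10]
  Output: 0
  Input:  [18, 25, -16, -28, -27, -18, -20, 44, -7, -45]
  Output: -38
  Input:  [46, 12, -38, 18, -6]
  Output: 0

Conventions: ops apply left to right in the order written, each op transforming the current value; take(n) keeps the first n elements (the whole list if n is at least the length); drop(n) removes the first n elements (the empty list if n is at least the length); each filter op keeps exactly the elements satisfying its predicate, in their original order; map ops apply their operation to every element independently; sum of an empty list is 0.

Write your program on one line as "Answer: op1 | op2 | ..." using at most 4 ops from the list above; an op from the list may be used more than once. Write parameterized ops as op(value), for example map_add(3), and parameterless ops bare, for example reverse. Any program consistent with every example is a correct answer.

filter_odd | drop(2) | map_add(7) | sum

Check, running the answer program on each example:
  [-3, 4, -20, -43, -38, -6, -35, -43, -46, -49] -> [-3, -43, -35, -43, -49] -> [-35, -43, -49] -> [-28, -36, -42] -> -106
  [29, -10, 40] -> [29] -> [] -> [] -> 0
  [5, -34, 37, 34, -13] -> [5, 37, -13] -> [-13] -> [-6] -> -6
  [-48, 6, -50, 10] -> [] -> [] -> [] -> 0
  [18, 25, -16, -28, -27, -18, -20, 44, -7, -45] -> [25, -27, -7, -45] -> [-7, -45] -> [0, -38] -> -38
  [46, 12, -38, 18, -6] -> [] -> [] -> [] -> 0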